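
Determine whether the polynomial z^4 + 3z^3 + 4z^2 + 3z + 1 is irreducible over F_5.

Write g(z) = z^4 + 3z^3 + 4z^2 + 3z + 1.
Check for roots in F_5: g(0) = 1; g(1) = 2; g(2) = 3; g(3) = 3; g(4) = 0 → root.
g(4) = 0, so (z − 4) divides g(z); g is reducible.

No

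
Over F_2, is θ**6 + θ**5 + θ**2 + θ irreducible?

Write m(θ) = θ**6 + θ**5 + θ**2 + θ.
Check for roots in F_2: m(0) = 0 → root; m(1) = 0 → root.
m(0) = 0, so (θ) divides m(θ); m is reducible.

No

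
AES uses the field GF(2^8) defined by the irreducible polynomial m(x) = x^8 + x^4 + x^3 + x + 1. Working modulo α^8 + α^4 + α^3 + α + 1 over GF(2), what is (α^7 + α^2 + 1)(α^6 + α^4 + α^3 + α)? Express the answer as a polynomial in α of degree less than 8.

α^7 + α^6 + α^3 + α + 1

Multiply in GF(2)[α]: (α^7 + α^2 + 1)·(α^6 + α^4 + α^3 + α) = α^13 + α^11 + α^10 + α^5 + α^4 + α.
Reduce using α^8 ≡ α^4 + α^3 + α + 1 (mod α^8 + α^4 + α^3 + α + 1).
Reduced: α^7 + α^6 + α^3 + α + 1.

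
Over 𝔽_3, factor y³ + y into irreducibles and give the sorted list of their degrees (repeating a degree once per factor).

Write g(y) = y³ + y.
Roots in 𝔽_3: g(0) = 0 → root; g(1) = 2; g(2) = 1.
Linear factors from roots: (y).
Complete factorization: g(y) = (y)·(y² + 1).
Factor degrees with multiplicity: 1 + 2 = 3.

1, 2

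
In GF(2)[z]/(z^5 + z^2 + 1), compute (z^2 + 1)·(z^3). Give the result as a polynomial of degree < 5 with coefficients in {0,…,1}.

z^3 + z^2 + 1

Multiply in GF(2)[z]: (z^2 + 1)·(z^3) = z^5 + z^3.
Reduce using z^5 ≡ z^2 + 1 (mod z^5 + z^2 + 1).
Reduced: z^3 + z^2 + 1.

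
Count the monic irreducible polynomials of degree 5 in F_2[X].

6

x^(2^5) − x is the product of all monic irreducibles of degree dividing 5; Möbius inversion gives N = (1/5) Σ μ(5/d)·2^d.
Divisors of 5: 1, 5; μ(5/d) for each: -1, 1.
Σ = − 2^1 + 2^5 = 30.
N = 30/5 = 6.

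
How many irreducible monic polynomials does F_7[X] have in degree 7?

By the necklace-counting formula, N_7(7) = (1/7) Σ_{d|7} μ(7/d)·7^d.
Divisors of 7: 1, 7; μ(7/d) for each: -1, 1.
Σ = − 7^1 + 7^7 = 823536.
N = 823536/7 = 117648.

117648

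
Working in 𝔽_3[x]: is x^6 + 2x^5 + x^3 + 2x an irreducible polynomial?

No

Write g(x) = x^6 + 2x^5 + x^3 + 2x.
Check for roots in 𝔽_3: g(0) = 0 → root; g(1) = 0 → root; g(2) = 2.
g(0) = 0, so (x) divides g(x); g is reducible.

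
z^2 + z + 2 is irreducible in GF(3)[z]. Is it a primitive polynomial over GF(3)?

Yes

Write f(z) = z^2 + z + 2.
|GF(3^2)^×| = 3^2 − 1 = 8. Prime factorization: 8 = 2^3.
f is primitive ⇔ z has order 8 in GF(3)[z]/(f), i.e. z^(8/q) ≠ 1 for each prime q | 8.
z^(4) mod f = 2.
None equal 1, so z has full order 8; f is primitive.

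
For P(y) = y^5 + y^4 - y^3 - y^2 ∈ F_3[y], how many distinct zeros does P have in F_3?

3

Evaluate at each of the 3 elements of F_3:
P(0) = 0 → root; P(1) = 0 → root; P(2) = 0 → root.
Roots: {0, 1, 2}.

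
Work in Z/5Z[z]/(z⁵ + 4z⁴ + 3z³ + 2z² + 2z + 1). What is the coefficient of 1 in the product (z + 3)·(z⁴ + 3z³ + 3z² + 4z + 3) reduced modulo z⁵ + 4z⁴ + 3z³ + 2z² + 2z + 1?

3

Multiply in Z/5Z[z]: (z + 3)·(z⁴ + 3z³ + 3z² + 4z + 3) = z⁵ + z⁴ + 2z³ + 3z² + 4.
Reduce using z⁵ ≡ z⁴ + 2z³ + 3z² + 3z + 4 (mod z⁵ + 4z⁴ + 3z³ + 2z² + 2z + 1).
Reduced: 2z⁴ + 4z³ + z² + 3z + 3.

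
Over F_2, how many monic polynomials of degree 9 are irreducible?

56

By the necklace-counting formula, N_2(9) = (1/9) Σ_{d|9} μ(9/d)·2^d.
Divisors of 9: 1, 3, 9; μ(9/d) for each: 0, -1, 1.
Σ = − 2^3 + 2^9 = 504.
N = 504/9 = 56.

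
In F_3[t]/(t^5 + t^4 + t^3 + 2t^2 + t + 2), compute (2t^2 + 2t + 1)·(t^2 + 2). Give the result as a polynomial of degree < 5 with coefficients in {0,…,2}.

2t^4 + 2t^3 + 2t^2 + t + 2

Multiply in F_3[t]: (2t^2 + 2t + 1)·(t^2 + 2) = 2t^4 + 2t^3 + 2t^2 + t + 2.
Reduced: 2t^4 + 2t^3 + 2t^2 + t + 2.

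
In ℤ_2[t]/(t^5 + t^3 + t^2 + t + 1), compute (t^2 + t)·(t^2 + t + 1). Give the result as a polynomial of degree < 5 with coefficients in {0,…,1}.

Multiply in ℤ_2[t]: (t^2 + t)·(t^2 + t + 1) = t^4 + t.
Reduced: t^4 + t.

t^4 + t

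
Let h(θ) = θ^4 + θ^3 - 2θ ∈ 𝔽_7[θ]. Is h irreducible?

Check for roots in 𝔽_7: h(0) = 0 → root; h(1) = 0 → root; h(2) = 6; h(3) = 4; h(4) = 4; h(5) = 5; h(6) = 2.
h(0) = 0, so (θ) divides h(θ); h is reducible.

No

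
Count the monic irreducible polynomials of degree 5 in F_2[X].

6

x^(2^5) − x is the product of all monic irreducibles of degree dividing 5; Möbius inversion gives N = (1/5) Σ μ(5/d)·2^d.
Divisors of 5: 1, 5; μ(5/d) for each: -1, 1.
Σ = − 2^1 + 2^5 = 30.
N = 30/5 = 6.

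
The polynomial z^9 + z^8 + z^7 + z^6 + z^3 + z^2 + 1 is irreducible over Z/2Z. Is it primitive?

Write f(z) = z^9 + z^8 + z^7 + z^6 + z^3 + z^2 + 1.
|GF(2^9)^×| = 2^9 − 1 = 511. Prime factorization: 511 = 7·73.
f is primitive ⇔ z has order 511 in GF(2)[z]/(f), i.e. z^(511/q) ≠ 1 for each prime q | 511.
z^(73) mod f = z^3 + z^2.
z^(7) mod f = z^7.
None equal 1, so z has full order 511; f is primitive.

Yes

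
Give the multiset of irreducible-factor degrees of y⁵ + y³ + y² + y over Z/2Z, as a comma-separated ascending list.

1, 1, 3

Write h(y) = y⁵ + y³ + y² + y.
Roots in Z/2Z: h(0) = 0 → root; h(1) = 0 → root.
Linear factors from roots: (y), (y + 1).
Complete factorization: h(y) = (y)·(y + 1)·(y³ + y² + 1).
Factor degrees with multiplicity: 1 + 1 + 3 = 5.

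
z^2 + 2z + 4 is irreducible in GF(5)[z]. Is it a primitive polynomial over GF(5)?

No

Write f(z) = z^2 + 2z + 4.
|GF(5^2)^×| = 5^2 − 1 = 24. Prime factorization: 24 = 2^3·3.
f is primitive ⇔ z has order 24 in GF(5)[z]/(f), i.e. z^(24/q) ≠ 1 for each prime q | 24.
z^(12) mod f = 1
z^(8) mod f = 2z + 4.
Since z^(12) = 1, the order of z divides 12 < 24; not primitive.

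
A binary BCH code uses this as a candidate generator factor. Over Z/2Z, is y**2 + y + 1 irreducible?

Yes

Write f(y) = y**2 + y + 1.
Check for roots in Z/2Z: f(0) = 1; f(1) = 1.
No roots. A degree-2 polynomial over a field with no linear factor is irreducible.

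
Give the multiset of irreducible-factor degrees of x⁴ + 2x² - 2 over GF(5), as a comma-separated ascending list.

4

Write g(x) = x⁴ + 2x² - 2.
Roots in GF(5): g(0) = 3; g(1) = 1; g(2) = 2; g(3) = 2; g(4) = 1.
Complete factorization: g(x) = (x⁴ + 2x² - 2).
Factor degrees with multiplicity: 4 = 4.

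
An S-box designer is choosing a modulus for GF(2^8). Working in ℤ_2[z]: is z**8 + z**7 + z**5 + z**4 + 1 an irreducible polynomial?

Yes

Write h(z) = z**8 + z**7 + z**5 + z**4 + 1.
Check for roots in ℤ_2: h(0) = 1; h(1) = 1.
No roots, so no linear factors.
Monic irreducibles of degree 2 over GF(2): z**2 + z + 1.
None of them divide h (all give nonzero remainder).
Monic irreducibles of degree 3 over GF(2): z**3 + z + 1, z**3 + z**2 + 1.
None of them divide h (all give nonzero remainder).
Monic irreducibles of degree 4 over GF(2): z**4 + z + 1, z**4 + z**3 + 1, z**4 + z**3 + z**2 + z + 1.
None of them divide h (all give nonzero remainder).
No irreducible factor of degree ≤ 4 exists, so h is irreducible over GF(2).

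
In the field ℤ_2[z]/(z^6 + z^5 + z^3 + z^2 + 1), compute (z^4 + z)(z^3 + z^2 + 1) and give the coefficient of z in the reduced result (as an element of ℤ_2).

Multiply in ℤ_2[z]: (z^4 + z)·(z^3 + z^2 + 1) = z^7 + z^6 + z^3 + z.
Reduce using z^6 ≡ z^5 + z^3 + z^2 + 1 (mod z^6 + z^5 + z^3 + z^2 + 1).
Reduced: z^4.

0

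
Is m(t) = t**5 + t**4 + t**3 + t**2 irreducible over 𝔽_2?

Check for roots in 𝔽_2: m(0) = 0 → root; m(1) = 0 → root.
m(0) = 0, so (t) divides m(t); m is reducible.

No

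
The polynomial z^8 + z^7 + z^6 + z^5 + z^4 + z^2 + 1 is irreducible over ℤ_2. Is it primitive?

Yes

Write f(z) = z^8 + z^7 + z^6 + z^5 + z^4 + z^2 + 1.
|GF(2^8)^×| = 2^8 − 1 = 255. Prime factorization: 255 = 3·5·17.
f is primitive ⇔ z has order 255 in GF(2)[z]/(f), i.e. z^(255/q) ≠ 1 for each prime q | 255.
z^(85) mod f = z^6 + z^4 + z^3 + z^2 + 1.
z^(51) mod f = z^6 + z^5 + z^4 + z^3 + z.
z^(15) mod f = z^4 + z^2.
None equal 1, so z has full order 255; f is primitive.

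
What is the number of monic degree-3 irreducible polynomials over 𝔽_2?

2

x^(2^3) − x is the product of all monic irreducibles of degree dividing 3; Möbius inversion gives N = (1/3) Σ μ(3/d)·2^d.
Divisors of 3: 1, 3; μ(3/d) for each: -1, 1.
Σ = − 2^1 + 2^3 = 6.
N = 6/3 = 2.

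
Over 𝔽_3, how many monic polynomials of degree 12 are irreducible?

44220

x^(3^12) − x is the product of all monic irreducibles of degree dividing 12; Möbius inversion gives N = (1/12) Σ μ(12/d)·3^d.
Divisors of 12: 1, 2, 3, 4, 6, 12; μ(12/d) for each: 0, 1, 0, -1, -1, 1.
Σ = 3^2 − 3^4 − 3^6 + 3^12 = 530640.
N = 530640/12 = 44220.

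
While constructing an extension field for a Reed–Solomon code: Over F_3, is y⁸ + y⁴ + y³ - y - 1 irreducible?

Yes

Write m(y) = y⁸ + y⁴ + y³ - y - 1.
Check for roots in F_3: m(0) = 2; m(1) = 1; m(2) = 1.
No roots, so no linear factors.
Monic irreducibles of degree 2 over GF(3): y² + 1, y² + y - 1, y² - y - 1.
None of them divide m (all give nonzero remainder).
Degree-3 irreducible divisors: test the 8 monic irreducibles of degree 3 over GF(3).
None of them divide m (all give nonzero remainder).
Degree-4 irreducible divisors: test the 18 monic irreducibles of degree 4 over GF(3).
None of them divide m (all give nonzero remainder).
No irreducible factor of degree ≤ 4 exists, so m is irreducible over GF(3).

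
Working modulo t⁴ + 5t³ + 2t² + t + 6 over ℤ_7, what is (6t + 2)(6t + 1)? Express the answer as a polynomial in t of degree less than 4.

Multiply in ℤ_7[t]: (6t + 2)·(6t + 1) = t² + 4t + 2.
Reduced: t² + 4t + 2.

t^2 + 4t + 2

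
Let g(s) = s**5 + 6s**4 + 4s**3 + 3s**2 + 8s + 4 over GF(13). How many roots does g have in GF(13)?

2

Evaluate at each of the 13 elements of GF(13):
g(0) = 4; g(1) = 0 → root; g(2) = 10; g(3) = 8; g(4) = 1; g(5) = 6; g(6) = 1; g(7) = 6; g(8) = 8; g(9) = 3; g(10) = 12; g(11) = 6; g(12) = 0 → root.
Roots: {1, 12}.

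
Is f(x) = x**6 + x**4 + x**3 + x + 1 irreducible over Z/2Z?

Yes

Check for roots in Z/2Z: f(0) = 1; f(1) = 1.
No roots, so no linear factors.
Monic irreducibles of degree 2 over GF(2): x**2 + x + 1.
None of them divide f (all give nonzero remainder).
Monic irreducibles of degree 3 over GF(2): x**3 + x + 1, x**3 + x**2 + 1.
None of them divide f (all give nonzero remainder).
No irreducible factor of degree ≤ 3 exists, so f is irreducible over GF(2).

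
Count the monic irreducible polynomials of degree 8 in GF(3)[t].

810

The number of monic irreducibles of degree 8 over GF(3) is (1/8)·Σ_{d∣8} μ(8/d) 3^d.
Divisors of 8: 1, 2, 4, 8; μ(8/d) for each: 0, 0, -1, 1.
Σ = − 3^4 + 3^8 = 6480.
N = 6480/8 = 810.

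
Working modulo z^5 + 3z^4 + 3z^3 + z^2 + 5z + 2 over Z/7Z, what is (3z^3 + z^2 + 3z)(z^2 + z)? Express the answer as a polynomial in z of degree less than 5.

2z^4 + 2z^3 + 6z + 1

Multiply in Z/7Z[z]: (3z^3 + z^2 + 3z)·(z^2 + z) = 3z^5 + 4z^4 + 4z^3 + 3z^2.
Reduce using z^5 ≡ 4z^4 + 4z^3 + 6z^2 + 2z + 5 (mod z^5 + 3z^4 + 3z^3 + z^2 + 5z + 2).
Reduced: 2z^4 + 2z^3 + 6z + 1.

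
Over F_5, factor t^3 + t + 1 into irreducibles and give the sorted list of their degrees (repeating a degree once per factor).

3

Write h(t) = t^3 + t + 1.
Roots in F_5: h(0) = 1; h(1) = 3; h(2) = 1; h(3) = 1; h(4) = 4.
Complete factorization: h(t) = (t^3 + t + 1).
Factor degrees with multiplicity: 3 = 3.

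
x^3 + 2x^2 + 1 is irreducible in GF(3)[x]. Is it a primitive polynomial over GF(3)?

Yes

Write f(x) = x^3 + 2x^2 + 1.
|GF(3^3)^×| = 3^3 − 1 = 26. Prime factorization: 26 = 2·13.
f is primitive ⇔ x has order 26 in GF(3)[x]/(f), i.e. x^(26/q) ≠ 1 for each prime q | 26.
x^(13) mod f = 2.
x^(2) mod f = x^2.
None equal 1, so x has full order 26; f is primitive.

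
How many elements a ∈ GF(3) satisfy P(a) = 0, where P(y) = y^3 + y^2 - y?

1

Evaluate at each of the 3 elements of GF(3):
P(0) = 0 → root; P(1) = 1; P(2) = 1.
Roots: {0}.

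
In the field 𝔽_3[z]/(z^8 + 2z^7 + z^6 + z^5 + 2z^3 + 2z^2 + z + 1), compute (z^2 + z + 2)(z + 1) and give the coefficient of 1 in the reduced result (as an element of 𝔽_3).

2

Multiply in 𝔽_3[z]: (z^2 + z + 2)·(z + 1) = z^3 + 2z^2 + 2.
Reduced: z^3 + 2z^2 + 2.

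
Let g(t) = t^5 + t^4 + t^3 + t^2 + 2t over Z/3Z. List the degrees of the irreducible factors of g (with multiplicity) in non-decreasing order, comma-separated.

Roots in Z/3Z: g(0) = 0 → root; g(1) = 0 → root; g(2) = 1.
Linear factors from roots: (t), (t + 2).
Complete factorization: g(t) = (t)·(t + 2)·(t^3 + 2t^2 + 1).
Factor degrees with multiplicity: 1 + 1 + 3 = 5.

1, 1, 3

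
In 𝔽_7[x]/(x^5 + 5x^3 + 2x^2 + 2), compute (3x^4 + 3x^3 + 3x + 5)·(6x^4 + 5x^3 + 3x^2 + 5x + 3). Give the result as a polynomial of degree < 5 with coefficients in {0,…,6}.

Multiply in 𝔽_7[x]: (3x^4 + 3x^3 + 3x + 5)·(6x^4 + 5x^3 + 3x^2 + 5x + 3) = 4x^8 + 5x^7 + 3x^6 + 6x^4 + x^3 + 2x^2 + 6x + 1.
Reduce using x^5 ≡ 2x^3 + 5x^2 + 5 (mod x^5 + 5x^3 + 2x^2 + 2).
Reduced: 4x^4 + 3x^3 + 2x^2 + 5x + 4.

4x^4 + 3x^3 + 2x^2 + 5x + 4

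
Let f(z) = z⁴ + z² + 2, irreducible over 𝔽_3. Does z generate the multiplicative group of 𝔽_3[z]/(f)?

No

|GF(3^4)^×| = 3^4 − 1 = 80. Prime factorization: 80 = 2^4·5.
f is primitive ⇔ z has order 80 in GF(3)[z]/(f), i.e. z^(80/q) ≠ 1 for each prime q | 80.
z^(40) mod f = 2.
z^(16) mod f = 1
Since z^(16) = 1, the order of z divides 16 < 80; not primitive.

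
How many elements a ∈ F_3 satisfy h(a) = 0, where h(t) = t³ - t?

3

Evaluate at each of the 3 elements of F_3:
h(0) = 0 → root; h(1) = 0 → root; h(2) = 0 → root.
Roots: {0, 1, 2}.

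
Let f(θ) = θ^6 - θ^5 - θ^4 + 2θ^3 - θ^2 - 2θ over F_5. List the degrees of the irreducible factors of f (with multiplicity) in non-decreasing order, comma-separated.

1, 1, 2, 2

Roots in F_5: f(0) = 0 → root; f(1) = 3; f(2) = 4; f(3) = 4; f(4) = 0 → root.
Linear factors from roots: (θ), (θ + 1).
Complete factorization: f(θ) = (θ)·(θ + 1)·(θ^2 + 2)·(θ^2 - 2θ - 1).
Factor degrees with multiplicity: 1 + 1 + 2 + 2 = 6.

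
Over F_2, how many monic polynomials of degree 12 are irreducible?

Gauss's count: N_{2}(12) = (1/12) Σ_{d|12} μ(12/d)·2^d.
Divisors of 12: 1, 2, 3, 4, 6, 12; μ(12/d) for each: 0, 1, 0, -1, -1, 1.
Σ = 2^2 − 2^4 − 2^6 + 2^12 = 4020.
N = 4020/12 = 335.

335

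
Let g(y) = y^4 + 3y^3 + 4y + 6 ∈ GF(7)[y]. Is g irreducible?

No

Check for roots in GF(7): g(0) = 6; g(1) = 0 → root; g(2) = 5; g(3) = 5; g(4) = 1; g(5) = 4; g(6) = 0 → root.
g(1) = 0, so (y − 1) divides g(y); g is reducible.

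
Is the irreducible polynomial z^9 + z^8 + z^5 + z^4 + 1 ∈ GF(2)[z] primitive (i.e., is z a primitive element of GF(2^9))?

Yes

Write f(z) = z^9 + z^8 + z^5 + z^4 + 1.
|GF(2^9)^×| = 2^9 − 1 = 511. Prime factorization: 511 = 7·73.
f is primitive ⇔ z has order 511 in GF(2)[z]/(f), i.e. z^(511/q) ≠ 1 for each prime q | 511.
z^(73) mod f = z^8 + z^6 + z^5 + z^4 + z^3 + z^2 + 1.
z^(7) mod f = z^7.
None equal 1, so z has full order 511; f is primitive.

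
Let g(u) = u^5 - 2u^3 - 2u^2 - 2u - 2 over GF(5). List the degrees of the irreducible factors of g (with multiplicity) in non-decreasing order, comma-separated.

Roots in GF(5): g(0) = 3; g(1) = 3; g(2) = 2; g(3) = 3; g(4) = 4.
Complete factorization: g(u) = (u^5 - 2u^3 - 2u^2 - 2u - 2).
Factor degrees with multiplicity: 5 = 5.

5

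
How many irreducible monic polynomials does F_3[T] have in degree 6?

By the necklace-counting formula, N_3(6) = (1/6) Σ_{d|6} μ(6/d)·3^d.
Divisors of 6: 1, 2, 3, 6; μ(6/d) for each: 1, -1, -1, 1.
Σ = 3^1 − 3^2 − 3^3 + 3^6 = 696.
N = 696/6 = 116.

116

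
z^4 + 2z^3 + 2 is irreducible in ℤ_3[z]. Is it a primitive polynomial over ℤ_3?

Write f(z) = z^4 + 2z^3 + 2.
|GF(3^4)^×| = 3^4 − 1 = 80. Prime factorization: 80 = 2^4·5.
f is primitive ⇔ z has order 80 in GF(3)[z]/(f), i.e. z^(80/q) ≠ 1 for each prime q | 80.
z^(40) mod f = 2.
z^(16) mod f = 2z^2 + z + 2.
None equal 1, so z has full order 80; f is primitive.

Yes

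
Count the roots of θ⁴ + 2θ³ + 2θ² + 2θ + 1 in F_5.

3

Write P(θ) = θ⁴ + 2θ³ + 2θ² + 2θ + 1.
Evaluate at each of the 5 elements of F_5:
P(0) = 1; P(1) = 3; P(2) = 0 → root; P(3) = 0 → root; P(4) = 0 → root.
Roots: {2, 3, 4}.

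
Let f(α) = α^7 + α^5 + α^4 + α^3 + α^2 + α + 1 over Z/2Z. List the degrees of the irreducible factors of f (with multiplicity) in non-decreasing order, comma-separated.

Roots in Z/2Z: f(0) = 1; f(1) = 1.
Complete factorization: f(α) = (α^7 + α^5 + α^4 + α^3 + α^2 + α + 1).
Factor degrees with multiplicity: 7 = 7.

7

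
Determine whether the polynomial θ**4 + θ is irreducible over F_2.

No

Write P(θ) = θ**4 + θ.
Check for roots in F_2: P(0) = 0 → root; P(1) = 0 → root.
P(0) = 0, so (θ) divides P(θ); P is reducible.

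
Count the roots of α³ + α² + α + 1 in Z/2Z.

Write g(α) = α³ + α² + α + 1.
Evaluate at each of the 2 elements of Z/2Z:
g(0) = 1; g(1) = 0 → root.
Roots: {1}.

1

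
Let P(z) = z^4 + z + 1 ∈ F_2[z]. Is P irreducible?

Check for roots in F_2: P(0) = 1; P(1) = 1.
No roots, so no linear factors.
Monic irreducibles of degree 2 over GF(2): z^2 + z + 1.
None of them divide P (all give nonzero remainder).
No irreducible factor of degree ≤ 2 exists, so P is irreducible over GF(2).

Yes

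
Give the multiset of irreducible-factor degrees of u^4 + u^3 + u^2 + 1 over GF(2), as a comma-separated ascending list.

1, 3

Write g(u) = u^4 + u^3 + u^2 + 1.
Roots in GF(2): g(0) = 1; g(1) = 0 → root.
Linear factors from roots: (u + 1).
Complete factorization: g(u) = (u + 1)·(u^3 + u + 1).
Factor degrees with multiplicity: 1 + 3 = 4.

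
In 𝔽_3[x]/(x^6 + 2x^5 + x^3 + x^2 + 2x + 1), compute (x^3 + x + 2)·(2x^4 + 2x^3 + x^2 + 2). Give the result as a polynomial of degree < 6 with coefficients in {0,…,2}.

Multiply in 𝔽_3[x]: (x^3 + x + 2)·(2x^4 + 2x^3 + x^2 + 2) = 2x^7 + 2x^6 + x^3 + 2x^2 + 2x + 1.
Reduce using x^6 ≡ x^5 + 2x^3 + 2x^2 + x + 2 (mod x^6 + 2x^5 + x^3 + x^2 + 2x + 1).
Reduced: x^5 + x^4 + x^3 + x.

x^5 + x^4 + x^3 + x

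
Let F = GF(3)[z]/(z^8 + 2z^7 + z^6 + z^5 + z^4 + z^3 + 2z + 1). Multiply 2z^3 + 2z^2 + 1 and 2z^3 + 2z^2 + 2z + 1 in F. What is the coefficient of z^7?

Multiply in GF(3)[z]: (2z^3 + 2z^2 + 1)·(2z^3 + 2z^2 + 2z + 1) = z^6 + 2z^5 + 2z^4 + 2z^3 + z^2 + 2z + 1.
Reduced: z^6 + 2z^5 + 2z^4 + 2z^3 + z^2 + 2z + 1.

0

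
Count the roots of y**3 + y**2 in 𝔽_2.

Write h(y) = y**3 + y**2.
Evaluate at each of the 2 elements of 𝔽_2:
h(0) = 0 → root; h(1) = 0 → root.
Roots: {0, 1}.

2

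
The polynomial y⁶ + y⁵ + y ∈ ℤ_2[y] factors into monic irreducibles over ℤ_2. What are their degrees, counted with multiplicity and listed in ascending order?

1, 2, 3

Write h(y) = y⁶ + y⁵ + y.
Roots in ℤ_2: h(0) = 0 → root; h(1) = 1.
Linear factors from roots: (y).
Complete factorization: h(y) = (y)·(y² + y + 1)·(y³ + y + 1).
Factor degrees with multiplicity: 1 + 2 + 3 = 6.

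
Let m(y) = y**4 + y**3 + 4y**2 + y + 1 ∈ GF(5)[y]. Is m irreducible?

Check for roots in GF(5): m(0) = 1; m(1) = 3; m(2) = 3; m(3) = 3; m(4) = 4.
No roots, so no linear factors.
Degree-2 irreducible divisors: test the 10 monic irreducibles of degree 2 over GF(5).
None of them divide m (all give nonzero remainder).
No irreducible factor of degree ≤ 2 exists, so m is irreducible over GF(5).

Yes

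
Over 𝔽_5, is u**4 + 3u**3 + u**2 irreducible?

Write P(u) = u**4 + 3u**3 + u**2.
Check for roots in 𝔽_5: P(0) = 0 → root; P(1) = 0 → root; P(2) = 4; P(3) = 1; P(4) = 4.
P(0) = 0, so (u) divides P(u); P is reducible.

No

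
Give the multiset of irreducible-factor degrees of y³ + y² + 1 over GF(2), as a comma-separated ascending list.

Write h(y) = y³ + y² + 1.
Roots in GF(2): h(0) = 1; h(1) = 1.
Complete factorization: h(y) = (y³ + y² + 1).
Factor degrees with multiplicity: 3 = 3.

3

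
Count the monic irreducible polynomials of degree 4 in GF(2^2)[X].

60

Gauss's count: N_{4}(4) = (1/4) Σ_{d|4} μ(4/d)·4^d.
Divisors of 4: 1, 2, 4; μ(4/d) for each: 0, -1, 1.
Σ = − 4^2 + 4^4 = 240.
N = 240/4 = 60.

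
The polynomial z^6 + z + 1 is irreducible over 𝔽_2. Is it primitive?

Yes

Write f(z) = z^6 + z + 1.
|GF(2^6)^×| = 2^6 − 1 = 63. Prime factorization: 63 = 3^2·7.
f is primitive ⇔ z has order 63 in GF(2)[z]/(f), i.e. z^(63/q) ≠ 1 for each prime q | 63.
z^(21) mod f = z^5 + z^4 + z^3 + z + 1.
z^(9) mod f = z^4 + z^3.
None equal 1, so z has full order 63; f is primitive.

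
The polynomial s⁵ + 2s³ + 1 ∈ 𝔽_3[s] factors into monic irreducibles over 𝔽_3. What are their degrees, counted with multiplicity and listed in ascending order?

2, 3

Write h(s) = s⁵ + 2s³ + 1.
Roots in 𝔽_3: h(0) = 1; h(1) = 1; h(2) = 1.
Complete factorization: h(s) = (s² + 2s + 2)·(s³ + s² + s + 2).
Factor degrees with multiplicity: 2 + 3 = 5.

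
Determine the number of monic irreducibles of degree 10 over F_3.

5880

x^(3^10) − x is the product of all monic irreducibles of degree dividing 10; Möbius inversion gives N = (1/10) Σ μ(10/d)·3^d.
Divisors of 10: 1, 2, 5, 10; μ(10/d) for each: 1, -1, -1, 1.
Σ = 3^1 − 3^2 − 3^5 + 3^10 = 58800.
N = 58800/10 = 5880.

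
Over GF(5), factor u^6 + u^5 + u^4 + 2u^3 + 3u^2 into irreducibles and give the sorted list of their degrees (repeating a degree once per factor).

1, 1, 1, 1, 2

Write h(u) = u^6 + u^5 + u^4 + 2u^3 + 3u^2.
Roots in GF(5): h(0) = 0 → root; h(1) = 3; h(2) = 0 → root; h(3) = 4; h(4) = 2.
Linear factors from roots: (u), (u + 3).
Complete factorization: h(u) = (u)^2·(u + 3)^2·(u^2 + 2).
Factor degrees with multiplicity: 1 + 1 + 1 + 1 + 2 = 6.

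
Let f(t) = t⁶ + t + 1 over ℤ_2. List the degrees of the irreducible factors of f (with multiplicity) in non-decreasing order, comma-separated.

Roots in ℤ_2: f(0) = 1; f(1) = 1.
Complete factorization: f(t) = (t⁶ + t + 1).
Factor degrees with multiplicity: 6 = 6.

6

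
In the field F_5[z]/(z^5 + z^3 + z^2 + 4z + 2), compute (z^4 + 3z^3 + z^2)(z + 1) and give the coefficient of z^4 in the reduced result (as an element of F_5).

Multiply in F_5[z]: (z^4 + 3z^3 + z^2)·(z + 1) = z^5 + 4z^4 + 4z^3 + z^2.
Reduce using z^5 ≡ 4z^3 + 4z^2 + z + 3 (mod z^5 + z^3 + z^2 + 4z + 2).
Reduced: 4z^4 + 3z^3 + z + 3.

4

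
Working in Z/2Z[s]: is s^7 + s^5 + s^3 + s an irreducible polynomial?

Write g(s) = s^7 + s^5 + s^3 + s.
Check for roots in Z/2Z: g(0) = 0 → root; g(1) = 0 → root.
g(0) = 0, so (s) divides g(s); g is reducible.

No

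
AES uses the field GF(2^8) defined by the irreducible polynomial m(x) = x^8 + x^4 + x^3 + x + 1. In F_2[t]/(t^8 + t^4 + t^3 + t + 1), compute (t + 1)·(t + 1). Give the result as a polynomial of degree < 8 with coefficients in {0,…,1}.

Multiply in F_2[t]: (t + 1)·(t + 1) = t^2 + 1.
Reduced: t^2 + 1.

t^2 + 1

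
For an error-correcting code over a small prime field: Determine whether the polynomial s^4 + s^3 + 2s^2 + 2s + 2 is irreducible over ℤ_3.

Yes

Write g(s) = s^4 + s^3 + 2s^2 + 2s + 2.
Check for roots in ℤ_3: g(0) = 2; g(1) = 2; g(2) = 2.
No roots, so no linear factors.
Monic irreducibles of degree 2 over GF(3): s^2 + 1, s^2 + s + 2, s^2 + 2s + 2.
None of them divide g (all give nonzero remainder).
No irreducible factor of degree ≤ 2 exists, so g is irreducible over GF(3).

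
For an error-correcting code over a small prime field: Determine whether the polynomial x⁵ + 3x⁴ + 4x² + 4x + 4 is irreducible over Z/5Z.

Yes

Write f(x) = x⁵ + 3x⁴ + 4x² + 4x + 4.
Check for roots in Z/5Z: f(0) = 4; f(1) = 1; f(2) = 3; f(3) = 3; f(4) = 1.
No roots, so no linear factors.
Degree-2 irreducible divisors: test the 10 monic irreducibles of degree 2 over GF(5).
None of them divide f (all give nonzero remainder).
No irreducible factor of degree ≤ 2 exists, so f is irreducible over GF(5).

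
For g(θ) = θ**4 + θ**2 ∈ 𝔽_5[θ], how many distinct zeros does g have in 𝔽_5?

Evaluate at each of the 5 elements of 𝔽_5:
g(0) = 0 → root; g(1) = 2; g(2) = 0 → root; g(3) = 0 → root; g(4) = 2.
Roots: {0, 2, 3}.

3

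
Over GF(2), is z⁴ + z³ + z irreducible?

Write g(z) = z⁴ + z³ + z.
Check for roots in GF(2): g(0) = 0 → root; g(1) = 1.
g(0) = 0, so (z) divides g(z); g is reducible.

No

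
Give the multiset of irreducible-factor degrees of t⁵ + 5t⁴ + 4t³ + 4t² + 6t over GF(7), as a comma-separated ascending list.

1, 2, 2

Write g(t) = t⁵ + 5t⁴ + 4t³ + 4t² + 6t.
Linear factors from roots: (t).
Complete factorization: g(t) = (t)·(t² + t + 6)·(t² + 4t + 1).
Factor degrees with multiplicity: 1 + 2 + 2 = 5.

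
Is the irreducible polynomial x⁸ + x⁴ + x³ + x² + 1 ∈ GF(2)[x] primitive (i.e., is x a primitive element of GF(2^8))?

Write f(x) = x⁸ + x⁴ + x³ + x² + 1.
|GF(2^8)^×| = 2^8 − 1 = 255. Prime factorization: 255 = 3·5·17.
f is primitive ⇔ x has order 255 in GF(2)[x]/(f), i.e. x^(255/q) ≠ 1 for each prime q | 255.
x^(85) mod f = x⁷ + x⁶ + x⁴ + x² + x.
x^(51) mod f = x³ + x.
x^(15) mod f = x⁵ + x² + x.
None equal 1, so x has full order 255; f is primitive.

Yes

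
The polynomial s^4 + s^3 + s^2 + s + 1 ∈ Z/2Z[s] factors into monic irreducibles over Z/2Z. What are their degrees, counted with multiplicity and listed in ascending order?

Write g(s) = s^4 + s^3 + s^2 + s + 1.
Roots in Z/2Z: g(0) = 1; g(1) = 1.
Complete factorization: g(s) = (s^4 + s^3 + s^2 + s + 1).
Factor degrees with multiplicity: 4 = 4.

4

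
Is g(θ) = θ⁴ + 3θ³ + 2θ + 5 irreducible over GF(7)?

Check for roots in GF(7): g(0) = 5; g(1) = 4; g(2) = 0 → root; g(3) = 5; g(4) = 6; g(5) = 0 → root; g(6) = 1.
g(2) = 0, so (θ − 2) divides g(θ); g is reducible.

No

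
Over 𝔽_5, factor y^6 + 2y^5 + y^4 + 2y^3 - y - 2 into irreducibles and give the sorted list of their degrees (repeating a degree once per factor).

Write h(y) = y^6 + 2y^5 + y^4 + 2y^3 - y - 2.
Roots in 𝔽_5: h(0) = 3; h(1) = 3; h(2) = 1; h(3) = 0 → root; h(4) = 2.
Linear factors from roots: (y + 2).
Complete factorization: h(y) = (y + 2)·(y^2 - 2y - 2)·(y^3 + 2y^2 + 2y - 2).
Factor degrees with multiplicity: 1 + 2 + 3 = 6.

1, 2, 3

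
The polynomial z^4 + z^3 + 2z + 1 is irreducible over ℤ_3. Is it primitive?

Write f(z) = z^4 + z^3 + 2z + 1.
|GF(3^4)^×| = 3^4 − 1 = 80. Prime factorization: 80 = 2^4·5.
f is primitive ⇔ z has order 80 in GF(3)[z]/(f), i.e. z^(80/q) ≠ 1 for each prime q | 80.
z^(40) mod f = 1
z^(16) mod f = 2z^2 + z + 1.
Since z^(40) = 1, the order of z divides 40 < 80; not primitive.

No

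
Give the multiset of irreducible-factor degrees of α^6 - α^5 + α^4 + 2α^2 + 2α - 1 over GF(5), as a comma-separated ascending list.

Write f(α) = α^6 - α^5 + α^4 + 2α^2 + 2α - 1.
Roots in GF(5): f(0) = 4; f(1) = 4; f(2) = 4; f(3) = 0 → root; f(4) = 2.
Linear factors from roots: (α + 2).
Complete factorization: f(α) = (α + 2)^2·(α^4 + 2α^2 + 2α + 1).
Factor degrees with multiplicity: 1 + 1 + 4 = 6.

1, 1, 4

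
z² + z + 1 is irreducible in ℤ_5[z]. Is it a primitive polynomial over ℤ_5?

Write f(z) = z² + z + 1.
|GF(5^2)^×| = 5^2 − 1 = 24. Prime factorization: 24 = 2^3·3.
f is primitive ⇔ z has order 24 in GF(5)[z]/(f), i.e. z^(24/q) ≠ 1 for each prime q | 24.
z^(12) mod f = 1
z^(8) mod f = 4z + 4.
Since z^(12) = 1, the order of z divides 12 < 24; not primitive.

No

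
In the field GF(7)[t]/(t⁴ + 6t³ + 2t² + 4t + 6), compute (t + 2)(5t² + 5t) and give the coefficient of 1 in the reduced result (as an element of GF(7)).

Multiply in GF(7)[t]: (t + 2)·(5t² + 5t) = 5t³ + t² + 3t.
Reduced: 5t³ + t² + 3t.

0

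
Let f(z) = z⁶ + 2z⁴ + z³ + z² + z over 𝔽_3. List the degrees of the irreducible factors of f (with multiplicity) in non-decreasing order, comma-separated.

Roots in 𝔽_3: f(0) = 0 → root; f(1) = 0 → root; f(2) = 2.
Linear factors from roots: (z), (z + 2).
Complete factorization: f(z) = (z)·(z + 2)·(z² + 1)·(z² + z + 2).
Factor degrees with multiplicity: 1 + 1 + 2 + 2 = 6.

1, 1, 2, 2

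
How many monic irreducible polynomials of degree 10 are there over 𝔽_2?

By the necklace-counting formula, N_2(10) = (1/10) Σ_{d|10} μ(10/d)·2^d.
Divisors of 10: 1, 2, 5, 10; μ(10/d) for each: 1, -1, -1, 1.
Σ = 2^1 − 2^2 − 2^5 + 2^10 = 990.
N = 990/10 = 99.

99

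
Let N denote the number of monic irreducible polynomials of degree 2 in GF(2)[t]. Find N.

x^(2^2) − x is the product of all monic irreducibles of degree dividing 2; Möbius inversion gives N = (1/2) Σ μ(2/d)·2^d.
Divisors of 2: 1, 2; μ(2/d) for each: -1, 1.
Σ = − 2^1 + 2^2 = 2.
N = 2/2 = 1.

1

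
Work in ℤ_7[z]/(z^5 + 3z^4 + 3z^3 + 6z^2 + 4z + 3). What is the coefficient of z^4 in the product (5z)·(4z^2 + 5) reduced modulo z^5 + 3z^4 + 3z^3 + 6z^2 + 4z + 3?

Multiply in ℤ_7[z]: (5z)·(4z^2 + 5) = 6z^3 + 4z.
Reduced: 6z^3 + 4z.

0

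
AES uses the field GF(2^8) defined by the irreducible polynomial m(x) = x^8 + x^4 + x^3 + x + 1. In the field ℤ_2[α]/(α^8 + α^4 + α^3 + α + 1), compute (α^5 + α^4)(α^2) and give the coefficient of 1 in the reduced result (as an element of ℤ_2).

0

Multiply in ℤ_2[α]: (α^5 + α^4)·(α^2) = α^7 + α^6.
Reduced: α^7 + α^6.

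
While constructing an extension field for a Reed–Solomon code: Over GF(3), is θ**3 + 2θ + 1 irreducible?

Yes

Write h(θ) = θ**3 + 2θ + 1.
Check for roots in GF(3): h(0) = 1; h(1) = 1; h(2) = 1.
No roots. A degree-3 polynomial over a field with no linear factor is irreducible.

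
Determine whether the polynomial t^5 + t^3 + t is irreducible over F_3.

Write m(t) = t^5 + t^3 + t.
Check for roots in F_3: m(0) = 0 → root; m(1) = 0 → root; m(2) = 0 → root.
m(0) = 0, so (t) divides m(t); m is reducible.

No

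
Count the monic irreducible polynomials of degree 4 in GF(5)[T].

Gauss's count: N_{5}(4) = (1/4) Σ_{d|4} μ(4/d)·5^d.
Divisors of 4: 1, 2, 4; μ(4/d) for each: 0, -1, 1.
Σ = − 5^2 + 5^4 = 600.
N = 600/4 = 150.

150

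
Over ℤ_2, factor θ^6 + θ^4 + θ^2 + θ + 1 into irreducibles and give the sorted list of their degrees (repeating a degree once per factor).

6

Write f(θ) = θ^6 + θ^4 + θ^2 + θ + 1.
Roots in ℤ_2: f(0) = 1; f(1) = 1.
Complete factorization: f(θ) = (θ^6 + θ^4 + θ^2 + θ + 1).
Factor degrees with multiplicity: 6 = 6.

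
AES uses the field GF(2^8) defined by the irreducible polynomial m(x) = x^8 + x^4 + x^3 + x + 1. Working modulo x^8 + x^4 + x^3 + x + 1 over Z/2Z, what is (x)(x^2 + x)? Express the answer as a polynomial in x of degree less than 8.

x^3 + x^2

Multiply in Z/2Z[x]: (x)·(x^2 + x) = x^3 + x^2.
Reduced: x^3 + x^2.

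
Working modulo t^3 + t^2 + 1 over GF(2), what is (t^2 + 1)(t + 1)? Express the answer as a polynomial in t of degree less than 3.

t

Multiply in GF(2)[t]: (t^2 + 1)·(t + 1) = t^3 + t^2 + t + 1.
Reduce using t^3 ≡ t^2 + 1 (mod t^3 + t^2 + 1).
Reduced: t.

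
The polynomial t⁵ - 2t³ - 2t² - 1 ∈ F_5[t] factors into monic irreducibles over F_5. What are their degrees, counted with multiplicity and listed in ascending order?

1, 2, 2

Write g(t) = t⁵ - 2t³ - 2t² - 1.
Roots in F_5: g(0) = 4; g(1) = 1; g(2) = 2; g(3) = 0 → root; g(4) = 3.
Linear factors from roots: (t + 2).
Complete factorization: g(t) = (t + 2)·(t² - 2)·(t² - 2t - 1).
Factor degrees with multiplicity: 1 + 2 + 2 = 5.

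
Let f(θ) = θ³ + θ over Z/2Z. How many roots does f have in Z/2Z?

2

Evaluate at each of the 2 elements of Z/2Z:
f(0) = 0 → root; f(1) = 0 → root.
Roots: {0, 1}.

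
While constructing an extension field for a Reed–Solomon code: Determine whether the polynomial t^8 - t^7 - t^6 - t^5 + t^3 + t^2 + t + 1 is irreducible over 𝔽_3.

Write m(t) = t^8 - t^7 - t^6 - t^5 + t^3 + t^2 + t + 1.
Check for roots in 𝔽_3: m(0) = 1; m(1) = 2; m(2) = 2.
No roots, so no linear factors.
Monic irreducibles of degree 2 over GF(3): t^2 + 1, t^2 + t - 1, t^2 - t - 1.
None of them divide m (all give nonzero remainder).
Degree-3 irreducible divisors: test the 8 monic irreducibles of degree 3 over GF(3).
None of them divide m (all give nonzero remainder).
Degree-4 irreducible divisors: test the 18 monic irreducibles of degree 4 over GF(3).
None of them divide m (all give nonzero remainder).
No irreducible factor of degree ≤ 4 exists, so m is irreducible over GF(3).

Yes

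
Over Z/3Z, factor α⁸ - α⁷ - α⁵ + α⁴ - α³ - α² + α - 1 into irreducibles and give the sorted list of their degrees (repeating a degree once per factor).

8

Write f(α) = α⁸ - α⁷ - α⁵ + α⁴ - α³ - α² + α - 1.
Roots in Z/3Z: f(0) = 2; f(1) = 1; f(2) = 2.
Complete factorization: f(α) = (α⁸ - α⁷ - α⁵ + α⁴ - α³ - α² + α - 1).
Factor degrees with multiplicity: 8 = 8.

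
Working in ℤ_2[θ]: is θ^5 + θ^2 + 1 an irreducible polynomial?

Yes

Write h(θ) = θ^5 + θ^2 + 1.
Check for roots in ℤ_2: h(0) = 1; h(1) = 1.
No roots, so no linear factors.
Monic irreducibles of degree 2 over GF(2): θ^2 + θ + 1.
None of them divide h (all give nonzero remainder).
No irreducible factor of degree ≤ 2 exists, so h is irreducible over GF(2).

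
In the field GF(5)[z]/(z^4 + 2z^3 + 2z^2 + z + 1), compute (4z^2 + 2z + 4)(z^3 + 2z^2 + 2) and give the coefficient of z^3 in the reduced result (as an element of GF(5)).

1

Multiply in GF(5)[z]: (4z^2 + 2z + 4)·(z^3 + 2z^2 + 2) = 4z^5 + 3z^3 + z^2 + 4z + 3.
Reduce using z^4 ≡ 3z^3 + 3z^2 + 4z + 4 (mod z^4 + 2z^3 + 2z^2 + z + 1).
Reduced: z^3 + 3z^2 + 3z + 1.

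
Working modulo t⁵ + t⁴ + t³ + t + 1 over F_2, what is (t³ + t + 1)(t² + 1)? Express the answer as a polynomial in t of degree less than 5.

t^4 + t^3 + t^2

Multiply in F_2[t]: (t³ + t + 1)·(t² + 1) = t⁵ + t² + t + 1.
Reduce using t⁵ ≡ t⁴ + t³ + t + 1 (mod t⁵ + t⁴ + t³ + t + 1).
Reduced: t⁴ + t³ + t².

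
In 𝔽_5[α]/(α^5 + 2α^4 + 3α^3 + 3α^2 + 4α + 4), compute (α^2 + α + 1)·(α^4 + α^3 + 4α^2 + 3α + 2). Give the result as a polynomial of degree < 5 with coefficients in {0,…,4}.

Multiply in 𝔽_5[α]: (α^2 + α + 1)·(α^4 + α^3 + 4α^2 + 3α + 2) = α^6 + 2α^5 + α^4 + 3α^3 + 4α^2 + 2.
Reduce using α^5 ≡ 3α^4 + 2α^3 + 2α^2 + α + 1 (mod α^5 + 2α^4 + 3α^3 + 3α^2 + 4α + 4).
Reduced: 3α^4 + α + 2.

3α^4 + α + 2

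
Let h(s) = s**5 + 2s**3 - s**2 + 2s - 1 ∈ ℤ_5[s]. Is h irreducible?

Check for roots in ℤ_5: h(0) = 4; h(1) = 3; h(2) = 2; h(3) = 3; h(4) = 3.
No roots, so no linear factors.
Degree-2 irreducible divisors: test the 10 monic irreducibles of degree 2 over GF(5).
None of them divide h (all give nonzero remainder).
No irreducible factor of degree ≤ 2 exists, so h is irreducible over GF(5).

Yes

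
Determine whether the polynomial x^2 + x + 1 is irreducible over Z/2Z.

Yes

Write g(x) = x^2 + x + 1.
Check for roots in Z/2Z: g(0) = 1; g(1) = 1.
No roots. A degree-2 polynomial over a field with no linear factor is irreducible.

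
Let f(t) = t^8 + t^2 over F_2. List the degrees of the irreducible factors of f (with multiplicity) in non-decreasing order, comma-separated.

Roots in F_2: f(0) = 0 → root; f(1) = 0 → root.
Linear factors from roots: (t), (t + 1).
Complete factorization: f(t) = (t)^2·(t + 1)^2·(t^2 + t + 1)^2.
Factor degrees with multiplicity: 1 + 1 + 1 + 1 + 2 + 2 = 8.

1, 1, 1, 1, 2, 2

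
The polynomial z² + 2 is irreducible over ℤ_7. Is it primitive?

Write f(z) = z² + 2.
|GF(7^2)^×| = 7^2 − 1 = 48. Prime factorization: 48 = 2^4·3.
f is primitive ⇔ z has order 48 in GF(7)[z]/(f), i.e. z^(48/q) ≠ 1 for each prime q | 48.
z^(24) mod f = 1
z^(16) mod f = 4.
Since z^(24) = 1, the order of z divides 24 < 48; not primitive.

No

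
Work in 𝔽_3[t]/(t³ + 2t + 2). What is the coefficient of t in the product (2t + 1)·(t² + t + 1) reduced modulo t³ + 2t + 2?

Multiply in 𝔽_3[t]: (2t + 1)·(t² + t + 1) = 2t³ + 1.
Reduce using t³ ≡ t + 1 (mod t³ + 2t + 2).
Reduced: 2t.

2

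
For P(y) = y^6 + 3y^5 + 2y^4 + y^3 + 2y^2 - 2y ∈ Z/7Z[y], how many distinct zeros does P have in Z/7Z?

3

Evaluate at each of the 7 elements of Z/7Z:
P(0) = 0 → root; P(1) = 0 → root; P(2) = 1; P(3) = 0 → root; P(4) = 5; P(5) = 4; P(6) = 3.
Roots: {0, 1, 3}.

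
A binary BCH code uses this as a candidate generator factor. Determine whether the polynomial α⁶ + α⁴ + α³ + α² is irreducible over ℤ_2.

Write h(α) = α⁶ + α⁴ + α³ + α².
Check for roots in ℤ_2: h(0) = 0 → root; h(1) = 0 → root.
h(0) = 0, so (α) divides h(α); h is reducible.

No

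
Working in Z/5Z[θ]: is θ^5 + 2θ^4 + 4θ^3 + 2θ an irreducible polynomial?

Write P(θ) = θ^5 + 2θ^4 + 4θ^3 + 2θ.
Check for roots in Z/5Z: P(0) = 0 → root; P(1) = 4; P(2) = 0 → root; P(3) = 4; P(4) = 0 → root.
P(0) = 0, so (θ) divides P(θ); P is reducible.

No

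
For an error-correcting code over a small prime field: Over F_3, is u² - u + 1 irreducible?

Write f(u) = u² - u + 1.
Check for roots in F_3: f(0) = 1; f(1) = 1; f(2) = 0 → root.
f(2) = 0, so (u − 2) divides f(u); f is reducible.

No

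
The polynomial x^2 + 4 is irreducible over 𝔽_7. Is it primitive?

No

Write f(x) = x^2 + 4.
|GF(7^2)^×| = 7^2 − 1 = 48. Prime factorization: 48 = 2^4·3.
f is primitive ⇔ x has order 48 in GF(7)[x]/(f), i.e. x^(48/q) ≠ 1 for each prime q | 48.
x^(24) mod f = 1
x^(16) mod f = 2.
Since x^(24) = 1, the order of x divides 24 < 48; not primitive.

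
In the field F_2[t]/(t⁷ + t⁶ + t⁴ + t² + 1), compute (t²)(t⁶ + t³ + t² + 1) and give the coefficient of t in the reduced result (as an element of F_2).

Multiply in F_2[t]: (t²)·(t⁶ + t³ + t² + 1) = t⁸ + t⁵ + t⁴ + t².
Reduce using t⁷ ≡ t⁶ + t⁴ + t² + 1 (mod t⁷ + t⁶ + t⁴ + t² + 1).
Reduced: t⁶ + t³ + t + 1.

1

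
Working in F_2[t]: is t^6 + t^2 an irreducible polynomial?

No

Write P(t) = t^6 + t^2.
Check for roots in F_2: P(0) = 0 → root; P(1) = 0 → root.
P(0) = 0, so (t) divides P(t); P is reducible.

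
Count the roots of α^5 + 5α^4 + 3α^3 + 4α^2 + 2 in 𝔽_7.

Write P(α) = α^5 + 5α^4 + 3α^3 + 4α^2 + 2.
Evaluate at each of the 7 elements of 𝔽_7:
P(0) = 2; P(1) = 1; P(2) = 0 → root; P(3) = 4; P(4) = 0 → root; P(5) = 0 → root; P(6) = 0 → root.
Roots: {2, 4, 5, 6}.

4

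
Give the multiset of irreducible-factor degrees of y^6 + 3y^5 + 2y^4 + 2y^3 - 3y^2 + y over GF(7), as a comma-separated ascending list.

Write h(y) = y^6 + 3y^5 + 2y^4 + 2y^3 - 3y^2 + y.
Linear factors from roots: (y).
Complete factorization: h(y) = (y)·(y^2 + 2y + 2)·(y^3 + y^2 - 2y - 3).
Factor degrees with multiplicity: 1 + 2 + 3 = 6.

1, 2, 3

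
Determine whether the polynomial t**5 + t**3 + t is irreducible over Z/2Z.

No

Write P(t) = t**5 + t**3 + t.
Check for roots in Z/2Z: P(0) = 0 → root; P(1) = 1.
P(0) = 0, so (t) divides P(t); P is reducible.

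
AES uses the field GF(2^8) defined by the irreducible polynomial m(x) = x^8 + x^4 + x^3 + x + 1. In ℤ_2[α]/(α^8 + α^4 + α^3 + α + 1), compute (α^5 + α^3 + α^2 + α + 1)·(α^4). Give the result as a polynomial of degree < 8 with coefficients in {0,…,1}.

α^7 + α^6 + α^2 + α

Multiply in ℤ_2[α]: (α^5 + α^3 + α^2 + α + 1)·(α^4) = α^9 + α^7 + α^6 + α^5 + α^4.
Reduce using α^8 ≡ α^4 + α^3 + α + 1 (mod α^8 + α^4 + α^3 + α + 1).
Reduced: α^7 + α^6 + α^2 + α.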